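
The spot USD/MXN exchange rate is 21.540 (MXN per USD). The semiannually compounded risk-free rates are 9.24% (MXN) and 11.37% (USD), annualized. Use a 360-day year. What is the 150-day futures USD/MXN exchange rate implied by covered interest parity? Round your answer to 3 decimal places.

21.359

By covered interest parity, F = S · (1+r_MXN/2)^(2T) / (1+r_USD/2)^(2T)
= 21.540 × 1.038354 / 1.047155 = 21.540 × 0.991595
F = 21.359 MXN per USD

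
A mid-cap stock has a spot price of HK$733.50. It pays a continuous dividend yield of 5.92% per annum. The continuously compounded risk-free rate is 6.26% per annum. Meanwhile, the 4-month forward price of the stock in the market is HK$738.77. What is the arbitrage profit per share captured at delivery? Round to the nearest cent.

HK$4.44 per share

Fair forward: F* = S·e^(carry·T), with carry = (r − q) = 0.0626 − 0.0592 = 0.0034
F* = 733.50 · e^(0.0034 × 4/12) = 733.50 · e^0.001133 = 733.50 × 1.001134 = HK$734.3318
Market HK$738.77 > fair HK$734.3318: forward overpriced → cash-and-carry (buy spot, short the forward).
At maturity, profit = |F_mkt − F*| = |738.77 − 734.3318| = HK$4.44 per share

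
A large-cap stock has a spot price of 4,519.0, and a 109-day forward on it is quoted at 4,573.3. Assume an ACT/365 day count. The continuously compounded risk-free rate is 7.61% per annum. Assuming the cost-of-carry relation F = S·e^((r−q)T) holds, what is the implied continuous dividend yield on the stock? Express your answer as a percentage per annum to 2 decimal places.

From F = S·e^((r−q)T): (r − q) = ln(F/S)/T
ln(4573.3/4519.0) = ln(1.012016) = 0.011944
(r − q) = 0.011944 / (109/365) = 0.039996
q = r − ln(F/S)/T = 0.0761 − 0.039996 = 0.036104
q = 3.61%

3.61%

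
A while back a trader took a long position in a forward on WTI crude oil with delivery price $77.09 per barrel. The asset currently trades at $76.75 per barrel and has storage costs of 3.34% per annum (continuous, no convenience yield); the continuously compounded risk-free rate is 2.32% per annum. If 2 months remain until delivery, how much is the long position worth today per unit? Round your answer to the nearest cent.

Current fair forward for the remaining 2 months: F = S·e^((r + u)·T), (r + u) = 0.0232 + 0.0334 = 0.0566
F = 76.75 · e^(0.0566 × 2/12) = 76.75 × 1.009478 = 77.4774
Value of long forward = (F − K)·e^(−rT) = (77.4774 − 77.09) · e^(−0.0232·2/12)
= 0.3874 × 0.996141 = 0.39

$0.39 per barrel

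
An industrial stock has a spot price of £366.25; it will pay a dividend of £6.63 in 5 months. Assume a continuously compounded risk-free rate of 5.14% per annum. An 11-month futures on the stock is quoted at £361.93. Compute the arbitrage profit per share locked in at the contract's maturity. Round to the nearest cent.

PV(dividends) I = 6.63·e^(−0.0514·5/12) = 6.4895
Fair futures F* = (S − I)·e^(rT) = (366.25 − 6.4895)·e^0.047117 = 359.7605 × 1.048245 = 377.1171
Market £361.93 < fair 377.1171: forward underpriced → reverse cash-and-carry (short the stock, invest proceeds at r, pay the dividends, go long the forward).
Profit at T = |F_mkt − F*| = |361.93 − 377.1171| = £15.19 per share

£15.19 per share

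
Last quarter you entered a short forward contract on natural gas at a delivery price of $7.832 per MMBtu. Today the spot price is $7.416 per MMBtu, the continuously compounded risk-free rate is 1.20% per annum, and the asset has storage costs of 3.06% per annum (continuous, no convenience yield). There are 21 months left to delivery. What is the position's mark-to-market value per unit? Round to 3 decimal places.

Current fair forward for the remaining 21 months: F = S·e^((r + u)·T), (r + u) = 0.0120 + 0.0306 = 0.0426
F = 7.416 · e^(0.0426 × 21/12) = 7.416 × 1.077399 = 7.9900
Value of long forward = (F − K)·e^(−rT) = (7.9900 − 7.832) · e^(−0.0120·21/12)
= 0.1580 × 0.979219 = 0.155
Short position value = −(long value) = -$0.155

-$0.155 per MMBtu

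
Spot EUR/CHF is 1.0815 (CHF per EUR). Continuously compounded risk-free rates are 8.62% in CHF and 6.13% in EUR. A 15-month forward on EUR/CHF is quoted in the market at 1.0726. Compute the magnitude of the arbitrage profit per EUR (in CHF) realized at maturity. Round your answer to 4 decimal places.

0.0431 per EUR (in CHF)

Fair forward: F* = S·e^(carry·T), with carry = (r_CHF − r_EUR) = 0.0862 − 0.0613 = 0.0249
F* = 1.0815 · e^(0.0249 × 15/12) = 1.0815 · e^0.031125 = 1.0815 × 1.031614 = 1.1157
Market 1.0726 < fair 1.1157: forward underpriced → reverse cash-and-carry (short spot, go long the forward).
At maturity, profit = |F_mkt − F*| = |1.0726 − 1.1157| = 0.0431 per EUR (in CHF)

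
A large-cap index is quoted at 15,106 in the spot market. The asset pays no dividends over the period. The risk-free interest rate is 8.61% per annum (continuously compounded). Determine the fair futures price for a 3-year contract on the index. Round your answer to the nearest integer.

F = S·e^(rT) = 15106 · e^(0.0861 × 3)
= 15106 · e^0.258300 = 15106 × 1.294727
F = 19,558

19,558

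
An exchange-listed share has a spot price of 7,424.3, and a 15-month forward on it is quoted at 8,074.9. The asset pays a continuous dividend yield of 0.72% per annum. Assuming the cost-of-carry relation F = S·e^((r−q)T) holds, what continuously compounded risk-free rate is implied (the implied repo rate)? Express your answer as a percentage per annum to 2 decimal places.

From F = S·e^((r−q)T): (r − q) = ln(F/S)/T
ln(8074.9/7424.3) = ln(1.087631) = 0.084002
(r − q) = 0.084002 / (15/12) = 0.067202
r = ln(F/S)/T + q = 0.067202 + 0.0072 = 0.074402
r = 7.44%

7.44%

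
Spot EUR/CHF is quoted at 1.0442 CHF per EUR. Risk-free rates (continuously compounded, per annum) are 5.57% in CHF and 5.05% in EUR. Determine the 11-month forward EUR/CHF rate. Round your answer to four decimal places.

1.0492

F = S·e^((r_CHF − r_EUR)T) = 1.0442 · e^((0.0557 − 0.0505) × 11/12)
= 1.0442 · e^0.004767 = 1.0442 × 1.004778
F = 1.0492 CHF per EUR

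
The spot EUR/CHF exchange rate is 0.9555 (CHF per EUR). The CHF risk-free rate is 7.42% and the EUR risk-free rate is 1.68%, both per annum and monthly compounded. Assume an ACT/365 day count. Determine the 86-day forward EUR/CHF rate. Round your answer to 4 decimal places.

0.9685

By covered interest parity, F = S · (1+r_CHF/12)^(12T) / (1+r_EUR/12)^(12T)
= 0.9555 × 1.017582 / 1.003963 = 0.9555 × 1.013565
F = 0.9685 CHF per EUR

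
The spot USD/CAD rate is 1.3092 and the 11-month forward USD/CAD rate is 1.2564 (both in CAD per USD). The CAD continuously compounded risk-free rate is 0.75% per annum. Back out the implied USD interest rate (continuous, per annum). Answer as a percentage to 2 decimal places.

F = S·e^((r_CAD − r_USD)T) ⇒ r_USD = r_CAD − ln(F/S)/T
ln(1.2564/1.3092) = -0.041166; /(11/12) = -0.044908
r_USD = 0.0075 + 0.044908 = 0.052408
r_USD = 5.24%

5.24%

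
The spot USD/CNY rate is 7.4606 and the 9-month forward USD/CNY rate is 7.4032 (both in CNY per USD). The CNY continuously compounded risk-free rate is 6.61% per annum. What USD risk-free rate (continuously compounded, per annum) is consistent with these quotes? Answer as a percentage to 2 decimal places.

7.64%

F = S·e^((r_CNY − r_USD)T) ⇒ r_USD = r_CNY − ln(F/S)/T
ln(7.4032/7.4606) = -0.007724; /(9/12) = -0.010299
r_USD = 0.0661 + 0.010299 = 0.076399
r_USD = 7.64%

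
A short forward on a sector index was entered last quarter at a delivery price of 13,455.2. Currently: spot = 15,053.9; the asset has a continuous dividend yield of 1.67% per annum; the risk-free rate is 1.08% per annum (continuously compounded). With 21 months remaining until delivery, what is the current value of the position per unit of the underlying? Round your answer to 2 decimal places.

Current fair forward for the remaining 21 months: F = S·e^((r − q)·T), (r − q) = 0.0108 − 0.0167 = -0.0059
F = 15053.9 · e^(-0.0059 × 21/12) = 15053.9 × 0.98972812 = 14899.2681
Value of long forward = (F − K)·e^(−rT) = (14899.2681 − 13455.2) · e^(−0.0108·21/12)
= 1444.0681 × 0.98127749 = 1417.03
Short position value = −(long value) = -1417.03

-1417.03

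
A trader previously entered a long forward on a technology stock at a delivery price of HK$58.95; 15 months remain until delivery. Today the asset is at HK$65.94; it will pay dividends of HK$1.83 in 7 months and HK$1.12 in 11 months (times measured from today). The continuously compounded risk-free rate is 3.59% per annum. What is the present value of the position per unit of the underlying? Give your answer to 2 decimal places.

HK$6.70

PV(remaining dividends) I = 1.83·e^(−0.0359·7/12) + 1.12·e^(−0.0359·11/12) = 2.8758
Current forward F = (S − I)·e^(rT) = (65.94 − 2.8758)·e^(0.0359·15/12) = 63.0642 × 1.045897 = 65.9587
Value (long) = (F − K)·e^(−rT) = (65.9587 − 58.95) × 0.956117 = 6.7011
Value = HK$6.70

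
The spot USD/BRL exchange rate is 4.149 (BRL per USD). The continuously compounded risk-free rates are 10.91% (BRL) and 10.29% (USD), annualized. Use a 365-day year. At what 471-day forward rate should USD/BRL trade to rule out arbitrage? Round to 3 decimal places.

4.182

F = S·e^((r_BRL − r_USD)T) = 4.149 · e^((0.1091 − 0.1029) × 471/365)
= 4.149 · e^0.008001 = 4.149 × 1.008033
F = 4.182 BRL per USD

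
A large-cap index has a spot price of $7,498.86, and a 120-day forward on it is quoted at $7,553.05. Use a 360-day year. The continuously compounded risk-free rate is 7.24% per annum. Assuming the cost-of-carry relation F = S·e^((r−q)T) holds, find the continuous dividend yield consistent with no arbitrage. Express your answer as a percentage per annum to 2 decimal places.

From F = S·e^((r−q)T): (r − q) = ln(F/S)/T
ln(7553.05/7498.86) = ln(1.007226) = 0.007200
(r − q) = 0.007200 / (120/360) = 0.021600
q = r − ln(F/S)/T = 0.0724 − 0.021600 = 0.050800
q = 5.08%

5.08%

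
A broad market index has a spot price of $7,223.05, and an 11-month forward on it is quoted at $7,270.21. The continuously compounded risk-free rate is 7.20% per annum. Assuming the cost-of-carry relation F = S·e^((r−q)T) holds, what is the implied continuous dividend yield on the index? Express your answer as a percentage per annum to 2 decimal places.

6.49%

From F = S·e^((r−q)T): (r − q) = ln(F/S)/T
ln(7270.21/7223.05) = ln(1.006529) = 0.006508
(r − q) = 0.006508 / (11/12) = 0.007100
q = r − ln(F/S)/T = 0.0720 − 0.007100 = 0.064900
q = 6.49%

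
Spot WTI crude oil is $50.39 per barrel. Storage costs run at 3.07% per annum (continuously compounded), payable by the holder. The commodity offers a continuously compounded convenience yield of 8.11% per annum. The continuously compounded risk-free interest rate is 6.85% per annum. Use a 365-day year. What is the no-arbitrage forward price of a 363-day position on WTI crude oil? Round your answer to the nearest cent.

$51.31 per barrel

Net carry = r + u − y = 0.0685 + 0.0307 − 0.0811 = 0.0181
F = S·e^((r+u−y)T) = 50.39 · e^(0.0181 × 363/365) = 50.39 · e^0.018001
= 50.39 × 1.018164 = $51.31 per barrel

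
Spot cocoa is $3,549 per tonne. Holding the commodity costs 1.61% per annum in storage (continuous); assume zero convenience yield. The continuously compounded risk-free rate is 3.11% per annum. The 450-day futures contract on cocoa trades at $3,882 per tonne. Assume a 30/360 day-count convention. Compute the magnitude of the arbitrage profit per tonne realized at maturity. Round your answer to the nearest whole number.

$117 per tonne

Fair futures: F* = S·e^(carry·T), with carry = (r + u) = 0.0311 + 0.0161 = 0.0472
F* = 3549 · e^(0.0472 × 450/360) = 3549 · e^0.059000 = 3549 × 1.060775 = $3764.6905
Market $3882 > fair $3764.6905: forward overpriced → cash-and-carry (buy spot, short the forward).
At maturity, profit = |F_mkt − F*| = |3882 − 3764.6905| = $117 per tonne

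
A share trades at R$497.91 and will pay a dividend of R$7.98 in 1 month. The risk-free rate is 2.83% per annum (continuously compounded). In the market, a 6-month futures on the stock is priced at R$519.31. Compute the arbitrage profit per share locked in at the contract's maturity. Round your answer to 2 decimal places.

PV(dividends) I = 7.98·e^(−0.0283·1/12) = 7.9612
Fair futures F* = (S − I)·e^(rT) = (497.91 − 7.9612)·e^0.014150 = 489.9488 × 1.014251 = 496.9311
Market R$519.31 > fair 496.9311: forward overpriced → cash-and-carry (borrow at r, buy the stock and collect the dividends, short the forward).
Profit at T = |F_mkt − F*| = |519.31 − 496.9311| = R$22.38 per share

R$22.38 per share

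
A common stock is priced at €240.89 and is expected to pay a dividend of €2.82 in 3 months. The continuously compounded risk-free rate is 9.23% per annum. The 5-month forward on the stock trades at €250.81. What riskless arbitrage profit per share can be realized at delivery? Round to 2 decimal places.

PV(dividends) I = 2.82·e^(−0.0923·3/12) = 2.7557
Fair forward F* = (S − I)·e^(rT) = (240.89 − 2.7557)·e^0.038458 = 238.1343 × 1.039207 = 247.4708
Market €250.81 > fair 247.4708: forward overpriced → cash-and-carry (borrow at r, buy the stock and collect the dividends, short the forward).
Profit at T = |F_mkt − F*| = |250.81 − 247.4708| = €3.34 per share

€3.34 per share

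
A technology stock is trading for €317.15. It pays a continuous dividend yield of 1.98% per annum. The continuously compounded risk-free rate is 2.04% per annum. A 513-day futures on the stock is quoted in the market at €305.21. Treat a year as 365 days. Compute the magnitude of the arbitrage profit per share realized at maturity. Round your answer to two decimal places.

Fair futures: F* = S·e^(carry·T), with carry = (r − q) = 0.0204 − 0.0198 = 0.0006
F* = 317.15 · e^(0.0006 × 513/365) = 317.15 · e^0.000843 = 317.15 × 1.000843 = €317.4174
Market €305.21 < fair €317.4174: forward underpriced → reverse cash-and-carry (short spot, go long the forward).
At maturity, profit = |F_mkt − F*| = |305.21 − 317.4174| = €12.21 per share

€12.21 per share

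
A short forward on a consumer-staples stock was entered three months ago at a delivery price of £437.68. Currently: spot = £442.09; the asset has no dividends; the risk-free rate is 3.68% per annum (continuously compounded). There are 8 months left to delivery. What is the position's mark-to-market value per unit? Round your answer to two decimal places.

-£15.02

Current fair forward for the remaining 8 months: F = S·e^(r·T), r = 0.0368
F = 442.09 · e^(0.0368 × 8/12) = 442.09 × 1.024837 = 453.0702
Value of long forward = (F − K)·e^(−rT) = (453.0702 − 437.68) · e^(−0.0368·8/12)
= 15.3902 × 0.975765 = 15.02
Short position value = −(long value) = -£15.02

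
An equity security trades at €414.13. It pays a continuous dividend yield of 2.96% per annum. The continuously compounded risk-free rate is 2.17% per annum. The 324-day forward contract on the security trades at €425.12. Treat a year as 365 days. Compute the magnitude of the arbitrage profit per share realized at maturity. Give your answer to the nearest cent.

Fair forward: F* = S·e^(carry·T), with carry = (r − q) = 0.0217 − 0.0296 = -0.0079
F* = 414.13 · e^(-0.0079 × 324/365) = 414.13 · e^-0.007013 = 414.13 × 0.993012 = €411.2361
Market €425.12 > fair €411.2361: forward overpriced → cash-and-carry (buy spot, short the forward).
At maturity, profit = |F_mkt − F*| = |425.12 − 411.2361| = €13.88 per share

€13.88 per share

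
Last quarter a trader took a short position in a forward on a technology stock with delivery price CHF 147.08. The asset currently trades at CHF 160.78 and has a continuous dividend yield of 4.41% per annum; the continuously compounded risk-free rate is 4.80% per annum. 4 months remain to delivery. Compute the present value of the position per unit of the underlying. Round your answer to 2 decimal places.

Current fair forward for the remaining 4 months: F = S·e^((r − q)·T), (r − q) = 0.0480 − 0.0441 = 0.0039
F = 160.78 · e^(0.0039 × 4/12) = 160.78 × 1.001301 = 160.9892
Value of long forward = (F − K)·e^(−rT) = (160.9892 − 147.08) · e^(−0.0480·4/12)
= 13.9092 × 0.984127 = 13.69
Short position value = −(long value) = -CHF 13.69

-CHF 13.69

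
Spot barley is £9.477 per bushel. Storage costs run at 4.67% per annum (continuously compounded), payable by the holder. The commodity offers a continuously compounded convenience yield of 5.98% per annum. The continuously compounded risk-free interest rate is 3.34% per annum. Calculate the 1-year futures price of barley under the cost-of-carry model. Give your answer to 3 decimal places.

Net carry = r + u − y = 0.0334 + 0.0467 − 0.0598 = 0.0203
F = S·e^((r+u−y)T) = 9.477 · e^(0.0203 × 1) = 9.477 · e^0.020300
= 9.477 × 1.020507 = £9.671 per bushel

£9.671 per bushel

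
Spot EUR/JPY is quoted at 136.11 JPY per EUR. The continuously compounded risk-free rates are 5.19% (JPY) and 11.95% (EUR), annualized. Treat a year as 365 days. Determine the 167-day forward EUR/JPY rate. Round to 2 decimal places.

F = S·e^((r_JPY − r_EUR)T) = 136.11 · e^((0.0519 − 0.1195) × 167/365)
= 136.11 · e^-0.030929 = 136.11 × 0.969544
F = 131.96 JPY per EUR

131.96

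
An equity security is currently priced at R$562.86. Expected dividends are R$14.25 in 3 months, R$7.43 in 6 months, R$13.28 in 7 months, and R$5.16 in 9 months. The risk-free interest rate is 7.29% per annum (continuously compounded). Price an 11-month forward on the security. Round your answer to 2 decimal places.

PV(dividends) I = 14.25·e^(−0.0729·3/12) + 7.43·e^(−0.0729·6/12) + 13.28·e^(−0.0729·7/12) + 5.16·e^(−0.0729·9/12)
I = 13.9926 + 7.1641 + 12.7271 + 4.8855 = 38.7693
F = (S − I)·e^(rT) = (562.86 − 38.7693) · e^(0.0729·11/12)
= 524.0907 · e^0.066825 = 524.0907 × 1.069108 = R$560.31

R$560.31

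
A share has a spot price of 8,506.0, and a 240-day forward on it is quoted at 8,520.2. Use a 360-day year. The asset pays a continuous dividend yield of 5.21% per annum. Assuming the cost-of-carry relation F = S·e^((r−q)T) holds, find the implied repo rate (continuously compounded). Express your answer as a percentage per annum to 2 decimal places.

5.46%

From F = S·e^((r−q)T): (r − q) = ln(F/S)/T
ln(8520.2/8506.0) = ln(1.001669) = 0.001668
(r − q) = 0.001668 / (240/360) = 0.002502
r = ln(F/S)/T + q = 0.002502 + 0.0521 = 0.054602
r = 5.46%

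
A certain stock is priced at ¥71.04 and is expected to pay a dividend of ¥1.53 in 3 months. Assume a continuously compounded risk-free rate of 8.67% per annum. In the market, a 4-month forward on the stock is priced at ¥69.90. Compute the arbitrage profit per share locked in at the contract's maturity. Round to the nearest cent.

¥1.68 per share

PV(dividends) I = 1.53·e^(−0.0867·3/12) = 1.4972
Fair forward F* = (S − I)·e^(rT) = (71.04 − 1.4972)·e^0.028900 = 69.5428 × 1.029322 = 71.5819
Market ¥69.90 < fair 71.5819: forward underpriced → reverse cash-and-carry (short the stock, invest proceeds at r, pay the dividends, go long the forward).
Profit at T = |F_mkt − F*| = |69.90 − 71.5819| = ¥1.68 per share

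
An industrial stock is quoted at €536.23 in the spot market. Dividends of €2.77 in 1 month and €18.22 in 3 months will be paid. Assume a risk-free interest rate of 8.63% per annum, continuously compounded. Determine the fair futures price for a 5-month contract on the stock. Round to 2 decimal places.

PV(dividends) I = 2.77·e^(−0.0863·1/12) + 18.22·e^(−0.0863·3/12)
I = 2.7502 + 17.8311 = 20.5813
F = (S − I)·e^(rT) = (536.23 − 20.5813) · e^(0.0863·5/12)
= 515.6487 · e^0.035958 = 515.6487 × 1.036612 = €534.53

€534.53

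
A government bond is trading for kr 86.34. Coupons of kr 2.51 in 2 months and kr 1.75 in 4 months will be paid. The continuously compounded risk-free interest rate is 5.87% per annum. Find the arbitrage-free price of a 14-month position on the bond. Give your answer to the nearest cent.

PV(coupons) I = 2.51·e^(−0.0587·2/12) + 1.75·e^(−0.0587·4/12)
I = 2.4856 + 1.7161 = 4.2017
F = (S − I)·e^(rT) = (86.34 − 4.2017) · e^(0.0587·14/12)
= 82.1383 · e^0.068483 = 82.1383 × 1.070882 = kr 87.96

kr 87.96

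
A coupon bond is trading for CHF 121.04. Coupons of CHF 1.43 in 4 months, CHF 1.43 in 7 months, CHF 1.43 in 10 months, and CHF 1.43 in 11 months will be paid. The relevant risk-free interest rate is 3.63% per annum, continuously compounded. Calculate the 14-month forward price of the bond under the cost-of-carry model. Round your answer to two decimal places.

CHF 120.45

PV(coupons) I = 1.43·e^(−0.0363·4/12) + 1.43·e^(−0.0363·7/12) + 1.43·e^(−0.0363·10/12) + 1.43·e^(−0.0363·11/12)
I = 1.4128 + 1.4000 + 1.3874 + 1.3832 = 5.5834
F = (S − I)·e^(rT) = (121.04 − 5.5834) · e^(0.0363·14/12)
= 115.4566 · e^0.042350 = 115.4566 × 1.043260 = CHF 120.45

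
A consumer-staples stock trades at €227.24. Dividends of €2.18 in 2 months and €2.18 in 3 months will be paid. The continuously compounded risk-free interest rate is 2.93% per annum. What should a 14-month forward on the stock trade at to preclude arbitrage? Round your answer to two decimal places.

€230.66

PV(dividends) I = 2.18·e^(−0.0293·2/12) + 2.18·e^(−0.0293·3/12)
I = 2.1694 + 2.1641 = 4.3335
F = (S − I)·e^(rT) = (227.24 − 4.3335) · e^(0.0293·14/12)
= 222.9065 · e^0.034183 = 222.9065 × 1.034774 = €230.66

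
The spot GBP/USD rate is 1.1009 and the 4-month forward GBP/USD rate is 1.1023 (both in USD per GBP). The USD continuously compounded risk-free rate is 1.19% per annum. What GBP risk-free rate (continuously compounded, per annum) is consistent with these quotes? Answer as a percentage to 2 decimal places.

F = S·e^((r_USD − r_GBP)T) ⇒ r_GBP = r_USD − ln(F/S)/T
ln(1.1023/1.1009) = 0.001271; /(4/12) = 0.003813
r_GBP = 0.0119 − 0.003813 = 0.008087
r_GBP = 0.81%

0.81%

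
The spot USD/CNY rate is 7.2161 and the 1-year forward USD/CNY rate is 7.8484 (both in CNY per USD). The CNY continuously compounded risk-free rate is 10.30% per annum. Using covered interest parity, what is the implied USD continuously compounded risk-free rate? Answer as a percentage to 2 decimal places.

1.90%

F = S·e^((r_CNY − r_USD)T) ⇒ r_USD = r_CNY − ln(F/S)/T
ln(7.8484/7.2161) = 0.083995; /(1) = 0.083995
r_USD = 0.1030 − 0.083995 = 0.019005
r_USD = 1.90%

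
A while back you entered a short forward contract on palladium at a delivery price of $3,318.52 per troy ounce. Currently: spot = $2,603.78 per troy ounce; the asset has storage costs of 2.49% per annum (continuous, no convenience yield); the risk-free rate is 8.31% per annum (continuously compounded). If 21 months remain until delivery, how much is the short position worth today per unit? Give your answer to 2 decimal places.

$149.63 per troy ounce

Current fair forward for the remaining 21 months: F = S·e^((r + u)·T), (r + u) = 0.0831 + 0.0249 = 0.1080
F = 2603.78 · e^(0.1080 × 21/12) = 2603.78 × 1.20804095 = 3145.4729
Value of long forward = (F − K)·e^(−rT) = (3145.4729 − 3318.52) · e^(−0.0831·21/12)
= -173.0471 × 0.86465474 = -149.63
Short position value = −(long value) = $149.63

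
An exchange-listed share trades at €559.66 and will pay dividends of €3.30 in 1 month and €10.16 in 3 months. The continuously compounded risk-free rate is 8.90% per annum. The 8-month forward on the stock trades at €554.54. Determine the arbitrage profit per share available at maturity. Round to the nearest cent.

PV(dividends) I = 3.30·e^(−0.0890·1/12) + 10.16·e^(−0.0890·3/12) = 13.2121
Fair forward F* = (S − I)·e^(rT) = (559.66 − 13.2121)·e^0.059333 = 546.4479 × 1.061129 = 579.8517
Market €554.54 < fair 579.8517: forward underpriced → reverse cash-and-carry (short the stock, invest proceeds at r, pay the dividends, go long the forward).
Profit at T = |F_mkt − F*| = |554.54 − 579.8517| = €25.31 per share

€25.31 per share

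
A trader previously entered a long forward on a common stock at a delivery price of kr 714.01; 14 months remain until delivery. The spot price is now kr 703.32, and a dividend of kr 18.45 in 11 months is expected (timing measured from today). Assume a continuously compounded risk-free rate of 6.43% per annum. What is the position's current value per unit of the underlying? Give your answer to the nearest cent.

kr 23.52

PV(remaining dividends) I = 18.45·e^(−0.0643·11/12) = 17.3940
Current forward F = (S − I)·e^(rT) = (703.32 − 17.3940)·e^(0.0643·14/12) = 685.9260 × 1.077902 = 739.3610
Value (long) = (F − K)·e^(−rT) = (739.3610 − 714.01) × 0.927728 = 23.5188
Value = kr 23.52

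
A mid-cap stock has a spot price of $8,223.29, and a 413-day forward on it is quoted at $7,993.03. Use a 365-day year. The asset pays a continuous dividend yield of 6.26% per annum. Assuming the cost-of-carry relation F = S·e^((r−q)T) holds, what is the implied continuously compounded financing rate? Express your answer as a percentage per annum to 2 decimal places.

3.75%

From F = S·e^((r−q)T): (r − q) = ln(F/S)/T
ln(7993.03/8223.29) = ln(0.971999) = -0.028401
(r − q) = -0.028401 / (413/365) = -0.025100
r = ln(F/S)/T + q = -0.025100 + 0.0626 = 0.037500
r = 3.75%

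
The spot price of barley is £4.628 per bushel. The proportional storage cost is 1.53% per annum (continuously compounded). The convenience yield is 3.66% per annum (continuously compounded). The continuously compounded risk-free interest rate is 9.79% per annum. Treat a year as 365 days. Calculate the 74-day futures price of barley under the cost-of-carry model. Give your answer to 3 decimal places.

£4.700 per bushel

Net carry = r + u − y = 0.0979 + 0.0153 − 0.0366 = 0.0766
F = S·e^((r+u−y)T) = 4.628 · e^(0.0766 × 74/365) = 4.628 · e^0.015530
= 4.628 × 1.015651 = £4.700 per bushel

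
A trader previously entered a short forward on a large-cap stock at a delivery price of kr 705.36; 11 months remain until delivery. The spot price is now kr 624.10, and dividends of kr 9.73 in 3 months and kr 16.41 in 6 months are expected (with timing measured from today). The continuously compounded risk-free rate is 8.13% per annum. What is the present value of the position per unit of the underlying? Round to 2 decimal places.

kr 55.89

PV(remaining dividends) I = 9.73·e^(−0.0813·3/12) + 16.41·e^(−0.0813·6/12) = 25.2905
Current forward F = (S − I)·e^(rT) = (624.10 − 25.2905)·e^(0.0813·11/12) = 598.8095 × 1.077372 = 645.1406
Value (long) = (F − K)·e^(−rT) = (645.1406 − 705.36) × 0.928184 = -55.8947
Short position value = −(long value) = kr 55.89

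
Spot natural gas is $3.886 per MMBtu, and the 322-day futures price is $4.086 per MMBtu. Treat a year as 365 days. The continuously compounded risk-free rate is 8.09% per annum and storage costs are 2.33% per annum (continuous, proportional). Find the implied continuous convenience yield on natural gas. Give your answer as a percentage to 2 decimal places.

4.73%

F = S·e^((r+u−y)T) ⇒ (r+u−y) = ln(F/S)/T
ln(4.086/3.886) = 0.050186; /T ⇒ 0.056888
y = r + u − ln(F/S)/T = 0.0809 + 0.0233 − 0.056888 = 0.047312
y = 4.73%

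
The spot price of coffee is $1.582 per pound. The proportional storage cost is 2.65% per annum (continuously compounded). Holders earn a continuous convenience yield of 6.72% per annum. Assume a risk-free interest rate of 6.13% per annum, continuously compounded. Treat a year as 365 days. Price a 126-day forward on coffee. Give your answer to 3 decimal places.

Net carry = r + u − y = 0.0613 + 0.0265 − 0.0672 = 0.0206
F = S·e^((r+u−y)T) = 1.582 · e^(0.0206 × 126/365) = 1.582 · e^0.007111
= 1.582 × 1.007136 = $1.593 per pound

$1.593 per pound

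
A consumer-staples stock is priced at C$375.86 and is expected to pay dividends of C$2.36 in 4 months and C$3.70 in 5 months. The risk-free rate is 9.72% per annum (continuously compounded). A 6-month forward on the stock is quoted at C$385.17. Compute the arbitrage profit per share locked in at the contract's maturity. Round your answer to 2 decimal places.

PV(dividends) I = 2.36·e^(−0.0972·4/12) + 3.70·e^(−0.0972·5/12) = 5.8379
Fair forward F* = (S − I)·e^(rT) = (375.86 − 5.8379)·e^0.048600 = 370.0221 × 1.049800 = 388.4492
Market C$385.17 < fair 388.4492: forward underpriced → reverse cash-and-carry (short the stock, invest proceeds at r, pay the dividends, go long the forward).
Profit at T = |F_mkt − F*| = |385.17 − 388.4492| = C$3.28 per share

C$3.28 per share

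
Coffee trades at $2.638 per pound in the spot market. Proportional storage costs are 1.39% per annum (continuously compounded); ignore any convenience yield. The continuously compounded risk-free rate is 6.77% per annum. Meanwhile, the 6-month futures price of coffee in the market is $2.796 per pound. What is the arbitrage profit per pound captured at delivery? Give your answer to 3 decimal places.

$0.048 per pound

Fair futures: F* = S·e^(carry·T), with carry = (r + u) = 0.0677 + 0.0139 = 0.0816
F* = 2.638 · e^(0.0816 × 6/12) = 2.638 · e^0.040800 = 2.638 × 1.041644 = $2.7479
Market $2.796 > fair $2.7479: forward overpriced → cash-and-carry (buy spot, short the forward).
At maturity, profit = |F_mkt − F*| = |2.796 − 2.7479| = $0.048 per pound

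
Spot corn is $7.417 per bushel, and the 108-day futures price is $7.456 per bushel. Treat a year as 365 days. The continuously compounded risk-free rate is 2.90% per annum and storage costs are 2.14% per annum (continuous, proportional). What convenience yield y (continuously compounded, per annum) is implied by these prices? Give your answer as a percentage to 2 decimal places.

F = S·e^((r+u−y)T) ⇒ (r+u−y) = ln(F/S)/T
ln(7.456/7.417) = 0.005244; /T ⇒ 0.017723
y = r + u − ln(F/S)/T = 0.0290 + 0.0214 − 0.017723 = 0.032677
y = 3.27%

3.27%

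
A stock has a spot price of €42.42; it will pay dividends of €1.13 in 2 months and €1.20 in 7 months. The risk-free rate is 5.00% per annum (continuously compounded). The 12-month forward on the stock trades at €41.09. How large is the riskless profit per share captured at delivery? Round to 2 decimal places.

PV(dividends) I = 1.13·e^(−0.0500·2/12) + 1.20·e^(−0.0500·7/12) = 2.2861
Fair forward F* = (S − I)·e^(rT) = (42.42 − 2.2861)·e^0.050000 = 40.1339 × 1.051271 = 42.1916
Market €41.09 < fair 42.1916: forward underpriced → reverse cash-and-carry (short the stock, invest proceeds at r, pay the dividends, go long the forward).
Profit at T = |F_mkt − F*| = |41.09 − 42.1916| = €1.10 per share

€1.10 per share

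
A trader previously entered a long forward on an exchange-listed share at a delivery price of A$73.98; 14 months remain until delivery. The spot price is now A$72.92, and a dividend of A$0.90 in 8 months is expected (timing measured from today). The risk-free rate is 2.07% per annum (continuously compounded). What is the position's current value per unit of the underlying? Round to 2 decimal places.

PV(remaining dividends) I = 0.90·e^(−0.0207·8/12) = 0.8877
Current forward F = (S − I)·e^(rT) = (72.92 − 0.8877)·e^(0.0207·14/12) = 72.0323 × 1.024444 = 73.7931
Value (long) = (F − K)·e^(−rT) = (73.7931 − 73.98) × 0.976139 = -0.1824
Value = -A$0.18

-A$0.18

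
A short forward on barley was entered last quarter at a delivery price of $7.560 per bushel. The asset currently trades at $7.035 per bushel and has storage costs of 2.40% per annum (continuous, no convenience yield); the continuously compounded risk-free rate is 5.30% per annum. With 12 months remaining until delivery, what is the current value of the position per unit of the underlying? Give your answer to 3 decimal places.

-$0.036 per bushel

Current fair forward for the remaining 12 months: F = S·e^((r + u)·T), (r + u) = 0.0530 + 0.0240 = 0.0770
F = 7.035 · e^(0.0770 × 12/12) = 7.035 × 1.080042 = 7.5981
Value of long forward = (F − K)·e^(−rT) = (7.5981 − 7.560) · e^(−0.0530·12/12)
= 0.0381 × 0.948380 = 0.036
Short position value = −(long value) = -$0.036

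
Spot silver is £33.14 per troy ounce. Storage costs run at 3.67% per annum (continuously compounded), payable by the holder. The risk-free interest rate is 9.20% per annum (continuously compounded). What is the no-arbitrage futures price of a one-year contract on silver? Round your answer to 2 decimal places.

Net carry = r + u − y = 0.0920 + 0.0367 − 0.0000 = 0.1287
F = S·e^((r+u−y)T) = 33.14 · e^(0.1287 × 12/12) = 33.14 · e^0.128700
= 33.14 × 1.137349 = £37.69 per troy ounce

£37.69 per troy ounce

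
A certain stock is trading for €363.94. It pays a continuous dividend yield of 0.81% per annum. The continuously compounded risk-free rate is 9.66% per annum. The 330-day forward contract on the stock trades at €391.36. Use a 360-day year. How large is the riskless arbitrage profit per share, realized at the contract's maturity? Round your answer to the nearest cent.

Fair forward: F* = S·e^(carry·T), with carry = (r − q) = 0.0966 − 0.0081 = 0.0885
F* = 363.94 · e^(0.0885 × 330/360) = 363.94 · e^0.081125 = 363.94 × 1.084506 = €394.6951
Market €391.36 < fair €394.6951: forward underpriced → reverse cash-and-carry (short spot, go long the forward).
At maturity, profit = |F_mkt − F*| = |391.36 − 394.6951| = €3.34 per share

€3.34 per share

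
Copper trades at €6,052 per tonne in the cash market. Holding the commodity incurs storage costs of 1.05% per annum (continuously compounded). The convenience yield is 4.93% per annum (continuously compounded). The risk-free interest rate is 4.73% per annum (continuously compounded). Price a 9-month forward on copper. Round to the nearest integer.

€6,091 per tonne

Net carry = r + u − y = 0.0473 + 0.0105 − 0.0493 = 0.0085
F = S·e^((r+u−y)T) = 6052 · e^(0.0085 × 9/12) = 6052 · e^0.006375
= 6052 × 1.006395 = €6,091 per tonne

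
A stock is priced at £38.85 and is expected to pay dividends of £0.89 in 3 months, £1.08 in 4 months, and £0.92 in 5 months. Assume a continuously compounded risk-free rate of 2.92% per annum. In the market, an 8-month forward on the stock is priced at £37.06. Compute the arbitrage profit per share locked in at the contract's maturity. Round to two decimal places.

£0.36 per share

PV(dividends) I = 0.89·e^(−0.0292·3/12) + 1.08·e^(−0.0292·4/12) + 0.92·e^(−0.0292·5/12) = 2.8619
Fair forward F* = (S − I)·e^(rT) = (38.85 − 2.8619)·e^0.019467 = 35.9881 × 1.019658 = 36.6956
Market £37.06 > fair 36.6956: forward overpriced → cash-and-carry (borrow at r, buy the stock and collect the dividends, short the forward).
Profit at T = |F_mkt − F*| = |37.06 − 36.6956| = £0.36 per share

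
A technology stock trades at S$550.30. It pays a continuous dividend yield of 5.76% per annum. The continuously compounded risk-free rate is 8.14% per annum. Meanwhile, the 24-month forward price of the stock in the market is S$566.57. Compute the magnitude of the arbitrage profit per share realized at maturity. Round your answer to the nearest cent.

S$10.56 per share

Fair forward: F* = S·e^(carry·T), with carry = (r − q) = 0.0814 − 0.0576 = 0.0238
F* = 550.30 · e^(0.0238 × 24/12) = 550.30 · e^0.047600 = 550.30 × 1.048751 = S$577.1277
Market S$566.57 < fair S$577.1277: forward underpriced → reverse cash-and-carry (short spot, go long the forward).
At maturity, profit = |F_mkt − F*| = |566.57 − 577.1277| = S$10.56 per share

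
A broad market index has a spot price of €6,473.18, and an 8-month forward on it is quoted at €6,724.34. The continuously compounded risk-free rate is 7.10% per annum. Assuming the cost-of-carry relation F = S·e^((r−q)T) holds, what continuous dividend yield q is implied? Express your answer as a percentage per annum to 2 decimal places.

From F = S·e^((r−q)T): (r − q) = ln(F/S)/T
ln(6724.34/6473.18) = ln(1.038800) = 0.038066
(r − q) = 0.038066 / (8/12) = 0.057099
q = r − ln(F/S)/T = 0.0710 − 0.057099 = 0.013901
q = 1.39%

1.39%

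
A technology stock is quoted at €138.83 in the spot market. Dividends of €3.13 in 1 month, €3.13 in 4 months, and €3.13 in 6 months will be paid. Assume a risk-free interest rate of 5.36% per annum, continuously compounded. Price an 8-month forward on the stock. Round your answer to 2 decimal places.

PV(dividends) I = 3.13·e^(−0.0536·1/12) + 3.13·e^(−0.0536·4/12) + 3.13·e^(−0.0536·6/12)
I = 3.1161 + 3.0746 + 3.0472 = 9.2379
F = (S − I)·e^(rT) = (138.83 − 9.2379) · e^(0.0536·8/12)
= 129.5921 · e^0.035733 = 129.5921 × 1.036379 = €134.31

€134.31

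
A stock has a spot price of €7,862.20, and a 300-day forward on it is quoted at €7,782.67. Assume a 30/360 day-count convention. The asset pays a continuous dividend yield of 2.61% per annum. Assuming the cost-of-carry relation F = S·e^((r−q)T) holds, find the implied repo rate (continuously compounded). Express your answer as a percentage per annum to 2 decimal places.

1.39%

From F = S·e^((r−q)T): (r − q) = ln(F/S)/T
ln(7782.67/7862.20) = ln(0.989885) = -0.010167
(r − q) = -0.010167 / (300/360) = -0.012200
r = ln(F/S)/T + q = -0.012200 + 0.0261 = 0.013900
r = 1.39%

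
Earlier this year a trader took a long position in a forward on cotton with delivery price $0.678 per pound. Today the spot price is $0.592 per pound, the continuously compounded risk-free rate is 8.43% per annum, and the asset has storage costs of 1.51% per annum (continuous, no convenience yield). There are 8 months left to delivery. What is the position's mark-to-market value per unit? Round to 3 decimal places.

Current fair forward for the remaining 8 months: F = S·e^((r + u)·T), (r + u) = 0.0843 + 0.0151 = 0.0994
F = 0.592 · e^(0.0994 × 8/12) = 0.592 × 1.068512 = 0.6326
Value of long forward = (F − K)·e^(−rT) = (0.6326 − 0.678) · e^(−0.0843·8/12)
= -0.0454 × 0.945350 = -0.043

-$0.043 per pound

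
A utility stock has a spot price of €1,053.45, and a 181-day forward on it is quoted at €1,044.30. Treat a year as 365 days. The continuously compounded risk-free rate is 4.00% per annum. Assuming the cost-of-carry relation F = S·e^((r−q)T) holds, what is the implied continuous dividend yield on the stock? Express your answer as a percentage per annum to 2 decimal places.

From F = S·e^((r−q)T): (r − q) = ln(F/S)/T
ln(1044.30/1053.45) = ln(0.991314) = -0.008724
(r − q) = -0.008724 / (181/365) = -0.017593
q = r − ln(F/S)/T = 0.0400 + 0.017593 = 0.057593
q = 5.76%

5.76%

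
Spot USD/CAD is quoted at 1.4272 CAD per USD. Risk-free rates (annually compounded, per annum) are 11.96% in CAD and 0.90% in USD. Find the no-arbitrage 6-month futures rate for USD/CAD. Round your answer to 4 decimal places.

1.5034

By covered interest parity, F = S · (1+r_CAD)^T / (1+r_USD)^T
= 1.4272 × 1.058112 / 1.004490 = 1.4272 × 1.053382
F = 1.5034 CAD per USD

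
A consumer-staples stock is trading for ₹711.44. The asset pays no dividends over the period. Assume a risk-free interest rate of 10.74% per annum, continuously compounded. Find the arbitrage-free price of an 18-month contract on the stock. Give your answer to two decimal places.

F = S·e^(rT) = 711.44 · e^(0.1074 × 18/12)
= 711.44 · e^0.161100 = 711.44 × 1.174802
F = ₹835.80

₹835.80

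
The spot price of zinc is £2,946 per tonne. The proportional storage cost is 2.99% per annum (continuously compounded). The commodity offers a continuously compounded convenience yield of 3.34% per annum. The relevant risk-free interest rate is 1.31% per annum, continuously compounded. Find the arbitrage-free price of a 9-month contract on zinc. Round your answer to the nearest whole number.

£2,967 per tonne

Net carry = r + u − y = 0.0131 + 0.0299 − 0.0334 = 0.0096
F = S·e^((r+u−y)T) = 2946 · e^(0.0096 × 9/12) = 2946 · e^0.007200
= 2946 × 1.007226 = £2,967 per tonne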